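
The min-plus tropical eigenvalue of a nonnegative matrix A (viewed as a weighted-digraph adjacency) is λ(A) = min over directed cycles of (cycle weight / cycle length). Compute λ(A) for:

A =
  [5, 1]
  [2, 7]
λ(A) = 3/2

Enumerate directed cycles and compute their means (weight / length). Sample:
  cycle 0 → 0: weight = 5, length = 1, mean = 5/1 ≈ 5.000
  cycle 1 → 1: weight = 7, length = 1, mean = 7/1 ≈ 7.000
  cycle 0 → 1 → 0: weight = 3, length = 2, mean = 3/2 ≈ 1.500
  cycle 1 → 0 → 1: weight = 3, length = 2, mean = 3/2 ≈ 1.500
Minimum mean = 1.500, attained e.g. along the cycle 0 → 1 → 0 with weight 3 and length 2. So λ(A) = 3/2 = 3/2.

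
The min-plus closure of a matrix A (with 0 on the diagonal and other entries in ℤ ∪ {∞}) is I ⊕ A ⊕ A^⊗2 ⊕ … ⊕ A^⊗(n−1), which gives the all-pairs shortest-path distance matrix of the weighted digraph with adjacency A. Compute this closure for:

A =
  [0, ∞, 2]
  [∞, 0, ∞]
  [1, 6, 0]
Closure =
  [0, 8, 2]
  [∞, 0, ∞]
  [1, 6, 0]

This is the Floyd-Warshall all-pairs shortest-path computation. For each intermediate vertex k = 0, 1, …, 2, update dist[i][j] ← min(dist[i][j], dist[i][k] + dist[k][j]). The final matrix gives, for each (i, j), the minimum total weight of any directed path from i to j (possibly empty when i = j).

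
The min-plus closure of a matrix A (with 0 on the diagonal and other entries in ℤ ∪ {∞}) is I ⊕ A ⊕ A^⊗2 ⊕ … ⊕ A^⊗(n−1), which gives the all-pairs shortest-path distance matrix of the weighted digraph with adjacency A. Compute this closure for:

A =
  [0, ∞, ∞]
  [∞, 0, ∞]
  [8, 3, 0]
Closure =
  [0, ∞, ∞]
  [∞, 0, ∞]
  [8, 3, 0]

This is the Floyd-Warshall all-pairs shortest-path computation. For each intermediate vertex k = 0, 1, …, 2, update dist[i][j] ← min(dist[i][j], dist[i][k] + dist[k][j]). The final matrix gives, for each (i, j), the minimum total weight of any directed path from i to j (possibly empty when i = j).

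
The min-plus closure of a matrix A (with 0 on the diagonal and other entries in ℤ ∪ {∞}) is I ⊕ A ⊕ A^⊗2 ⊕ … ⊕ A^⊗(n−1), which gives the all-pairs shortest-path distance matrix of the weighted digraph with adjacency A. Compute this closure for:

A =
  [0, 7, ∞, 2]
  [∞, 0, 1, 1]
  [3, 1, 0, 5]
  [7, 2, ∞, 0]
Closure =
  [0, 4, 5, 2]
  [4, 0, 1, 1]
  [3, 1, 0, 2]
  [6, 2, 3, 0]

This is the Floyd-Warshall all-pairs shortest-path computation. For each intermediate vertex k = 0, 1, …, 3, update dist[i][j] ← min(dist[i][j], dist[i][k] + dist[k][j]). The final matrix gives, for each (i, j), the minimum total weight of any directed path from i to j (possibly empty when i = j).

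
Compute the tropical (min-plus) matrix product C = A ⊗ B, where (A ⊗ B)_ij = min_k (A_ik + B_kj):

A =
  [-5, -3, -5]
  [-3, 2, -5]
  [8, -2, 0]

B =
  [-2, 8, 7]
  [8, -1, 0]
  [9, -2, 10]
A ⊗ B =
  [-7, -7, -3]
  [-5, -7, 2]
  [6, -3, -2]

Apply the min-plus product entry-by-entry:
  C[0][0] = min over k of (A[0][0] + B[0][0] = -5 + -2 = -7, A[0][1] + B[1][0] = -3 + 8 = 5, A[0][2] + B[2][0] = -5 + 9 = 4) = -7 (attained at k = 0)
  C[0][1] = min over k of (A[0][0] + B[0][1] = -5 + 8 = 3, A[0][1] + B[1][1] = -3 + -1 = -4, A[0][2] + B[2][1] = -5 + -2 = -7) = -7 (attained at k = 2)
  C[0][2] = min over k of (A[0][0] + B[0][2] = -5 + 7 = 2, A[0][1] + B[1][2] = -3 + 0 = -3, A[0][2] + B[2][2] = -5 + 10 = 5) = -3 (attained at k = 1)
  C[1][0] = min over k of (A[1][0] + B[0][0] = -3 + -2 = -5, A[1][1] + B[1][0] = 2 + 8 = 10, A[1][2] + B[2][0] = -5 + 9 = 4) = -5 (attained at k = 0)
  C[1][1] = min over k of (A[1][0] + B[0][1] = -3 + 8 = 5, A[1][1] + B[1][1] = 2 + -1 = 1, A[1][2] + B[2][1] = -5 + -2 = -7) = -7 (attained at k = 2)
  C[1][2] = min over k of (A[1][0] + B[0][2] = -3 + 7 = 4, A[1][1] + B[1][2] = 2 + 0 = 2, A[1][2] + B[2][2] = -5 + 10 = 5) = 2 (attained at k = 1)
  C[2][0] = min over k of (A[2][0] + B[0][0] = 8 + -2 = 6, A[2][1] + B[1][0] = -2 + 8 = 6, A[2][2] + B[2][0] = 0 + 9 = 9) = 6 (attained at k = 0)
  C[2][1] = min over k of (A[2][0] + B[0][1] = 8 + 8 = 16, A[2][1] + B[1][1] = -2 + -1 = -3, A[2][2] + B[2][1] = 0 + -2 = -2) = -3 (attained at k = 1)
  C[2][2] = min over k of (A[2][0] + B[0][2] = 8 + 7 = 15, A[2][1] + B[1][2] = -2 + 0 = -2, A[2][2] + B[2][2] = 0 + 10 = 10) = -2 (attained at k = 1)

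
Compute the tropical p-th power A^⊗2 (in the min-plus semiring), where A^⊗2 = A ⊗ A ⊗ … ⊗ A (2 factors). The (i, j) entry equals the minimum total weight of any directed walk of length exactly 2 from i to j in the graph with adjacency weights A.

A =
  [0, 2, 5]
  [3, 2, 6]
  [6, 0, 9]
A^⊗2 =
  [0, 2, 5]
  [3, 4, 8]
  [3, 2, 6]

Each entry (A^⊗2)_ij equals the minimum over all length-2 walks i = v_0 → v_1 → … → v_2 = j of Σ_t A[v_t][v_{t+1}]. For example, for (i, j) = (0, 2) we minimise over 3 possible intermediate vertex sequences; the minimum is 5, attained along the walk 0 → 0 → 2.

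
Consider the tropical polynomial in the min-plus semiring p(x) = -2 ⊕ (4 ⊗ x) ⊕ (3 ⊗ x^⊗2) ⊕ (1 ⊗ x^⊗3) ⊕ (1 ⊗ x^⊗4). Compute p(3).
p(3) = -2

A tropical monomial a ⊗ x^⊗i evaluates to a + i · x. Evaluating each term at x = 3:
  Term 0 contributes -2 + 0 · 3 = -2
  Term 1 contributes 4 + 1 · 3 = 7
  Term 2 contributes 3 + 2 · 3 = 9
  Term 3 contributes 1 + 3 · 3 = 10
  Term 4 contributes 1 + 4 · 3 = 13
p(3) = ⊕ of these = min[-2, 7, 9, 10, 13] = -2.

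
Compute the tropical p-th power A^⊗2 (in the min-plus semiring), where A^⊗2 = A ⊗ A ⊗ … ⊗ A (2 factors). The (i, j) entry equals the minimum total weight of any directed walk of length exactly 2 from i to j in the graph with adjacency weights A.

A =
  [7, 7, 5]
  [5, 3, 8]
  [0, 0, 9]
A^⊗2 =
  [5, 5, 12]
  [8, 6, 10]
  [5, 3, 5]

Each entry (A^⊗2)_ij equals the minimum over all length-2 walks i = v_0 → v_1 → … → v_2 = j of Σ_t A[v_t][v_{t+1}]. For example, for (i, j) = (0, 2) we minimise over 3 possible intermediate vertex sequences; the minimum is 12, attained along the walk 0 → 0 → 2.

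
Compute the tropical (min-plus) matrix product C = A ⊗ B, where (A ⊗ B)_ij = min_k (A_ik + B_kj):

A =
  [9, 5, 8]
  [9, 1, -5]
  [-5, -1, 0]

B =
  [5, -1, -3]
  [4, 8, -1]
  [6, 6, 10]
A ⊗ B =
  [9, 8, 4]
  [1, 1, 0]
  [0, -6, -8]

Apply the min-plus product entry-by-entry:
  C[0][0] = min over k of (A[0][0] + B[0][0] = 9 + 5 = 14, A[0][1] + B[1][0] = 5 + 4 = 9, A[0][2] + B[2][0] = 8 + 6 = 14) = 9 (attained at k = 1)
  C[0][1] = min over k of (A[0][0] + B[0][1] = 9 + -1 = 8, A[0][1] + B[1][1] = 5 + 8 = 13, A[0][2] + B[2][1] = 8 + 6 = 14) = 8 (attained at k = 0)
  C[0][2] = min over k of (A[0][0] + B[0][2] = 9 + -3 = 6, A[0][1] + B[1][2] = 5 + -1 = 4, A[0][2] + B[2][2] = 8 + 10 = 18) = 4 (attained at k = 1)
  C[1][0] = min over k of (A[1][0] + B[0][0] = 9 + 5 = 14, A[1][1] + B[1][0] = 1 + 4 = 5, A[1][2] + B[2][0] = -5 + 6 = 1) = 1 (attained at k = 2)
  C[1][1] = min over k of (A[1][0] + B[0][1] = 9 + -1 = 8, A[1][1] + B[1][1] = 1 + 8 = 9, A[1][2] + B[2][1] = -5 + 6 = 1) = 1 (attained at k = 2)
  C[1][2] = min over k of (A[1][0] + B[0][2] = 9 + -3 = 6, A[1][1] + B[1][2] = 1 + -1 = 0, A[1][2] + B[2][2] = -5 + 10 = 5) = 0 (attained at k = 1)
  C[2][0] = min over k of (A[2][0] + B[0][0] = -5 + 5 = 0, A[2][1] + B[1][0] = -1 + 4 = 3, A[2][2] + B[2][0] = 0 + 6 = 6) = 0 (attained at k = 0)
  C[2][1] = min over k of (A[2][0] + B[0][1] = -5 + -1 = -6, A[2][1] + B[1][1] = -1 + 8 = 7, A[2][2] + B[2][1] = 0 + 6 = 6) = -6 (attained at k = 0)
  C[2][2] = min over k of (A[2][0] + B[0][2] = -5 + -3 = -8, A[2][1] + B[1][2] = -1 + -1 = -2, A[2][2] + B[2][2] = 0 + 10 = 10) = -8 (attained at k = 0)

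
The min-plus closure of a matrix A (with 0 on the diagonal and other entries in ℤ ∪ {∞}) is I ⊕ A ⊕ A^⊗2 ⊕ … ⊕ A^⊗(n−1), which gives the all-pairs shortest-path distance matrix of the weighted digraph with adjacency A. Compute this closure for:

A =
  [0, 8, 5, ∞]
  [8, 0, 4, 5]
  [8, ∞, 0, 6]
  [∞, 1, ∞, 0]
Closure =
  [0, 8, 5, 11]
  [8, 0, 4, 5]
  [8, 7, 0, 6]
  [9, 1, 5, 0]

This is the Floyd-Warshall all-pairs shortest-path computation. For each intermediate vertex k = 0, 1, …, 3, update dist[i][j] ← min(dist[i][j], dist[i][k] + dist[k][j]). The final matrix gives, for each (i, j), the minimum total weight of any directed path from i to j (possibly empty when i = j).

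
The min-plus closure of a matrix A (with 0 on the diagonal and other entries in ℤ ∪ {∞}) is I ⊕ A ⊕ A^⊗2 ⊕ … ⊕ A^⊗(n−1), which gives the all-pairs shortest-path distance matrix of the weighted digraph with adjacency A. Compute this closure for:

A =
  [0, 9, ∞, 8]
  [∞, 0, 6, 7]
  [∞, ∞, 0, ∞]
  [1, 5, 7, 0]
Closure =
  [0, 9, 15, 8]
  [8, 0, 6, 7]
  [∞, ∞, 0, ∞]
  [1, 5, 7, 0]

This is the Floyd-Warshall all-pairs shortest-path computation. For each intermediate vertex k = 0, 1, …, 3, update dist[i][j] ← min(dist[i][j], dist[i][k] + dist[k][j]). The final matrix gives, for each (i, j), the minimum total weight of any directed path from i to j (possibly empty when i = j).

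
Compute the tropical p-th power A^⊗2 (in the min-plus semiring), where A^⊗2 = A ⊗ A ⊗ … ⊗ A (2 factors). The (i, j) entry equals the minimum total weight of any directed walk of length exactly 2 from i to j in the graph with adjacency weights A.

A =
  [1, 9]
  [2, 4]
A^⊗2 =
  [2, 10]
  [3, 8]

Each entry (A^⊗2)_ij equals the minimum over all length-2 walks i = v_0 → v_1 → … → v_2 = j of Σ_t A[v_t][v_{t+1}]. For example, for (i, j) = (0, 1) we minimise over 2 possible intermediate vertex sequences; the minimum is 10, attained along the walk 0 → 0 → 1.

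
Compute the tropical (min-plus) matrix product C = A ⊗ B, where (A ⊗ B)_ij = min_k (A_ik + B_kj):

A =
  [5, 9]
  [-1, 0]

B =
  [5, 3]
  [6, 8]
A ⊗ B =
  [10, 8]
  [4, 2]

Apply the min-plus product entry-by-entry:
  C[0][0] = min over k of (A[0][0] + B[0][0] = 5 + 5 = 10, A[0][1] + B[1][0] = 9 + 6 = 15) = 10 (attained at k = 0)
  C[0][1] = min over k of (A[0][0] + B[0][1] = 5 + 3 = 8, A[0][1] + B[1][1] = 9 + 8 = 17) = 8 (attained at k = 0)
  C[1][0] = min over k of (A[1][0] + B[0][0] = -1 + 5 = 4, A[1][1] + B[1][0] = 0 + 6 = 6) = 4 (attained at k = 0)
  C[1][1] = min over k of (A[1][0] + B[0][1] = -1 + 3 = 2, A[1][1] + B[1][1] = 0 + 8 = 8) = 2 (attained at k = 0)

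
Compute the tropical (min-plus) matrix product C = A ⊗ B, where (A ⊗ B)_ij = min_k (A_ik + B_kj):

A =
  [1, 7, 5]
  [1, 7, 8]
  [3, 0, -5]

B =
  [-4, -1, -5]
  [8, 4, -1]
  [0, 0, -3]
A ⊗ B =
  [-3, 0, -4]
  [-3, 0, -4]
  [-5, -5, -8]

Apply the min-plus product entry-by-entry:
  C[0][0] = min over k of (A[0][0] + B[0][0] = 1 + -4 = -3, A[0][1] + B[1][0] = 7 + 8 = 15, A[0][2] + B[2][0] = 5 + 0 = 5) = -3 (attained at k = 0)
  C[0][1] = min over k of (A[0][0] + B[0][1] = 1 + -1 = 0, A[0][1] + B[1][1] = 7 + 4 = 11, A[0][2] + B[2][1] = 5 + 0 = 5) = 0 (attained at k = 0)
  C[0][2] = min over k of (A[0][0] + B[0][2] = 1 + -5 = -4, A[0][1] + B[1][2] = 7 + -1 = 6, A[0][2] + B[2][2] = 5 + -3 = 2) = -4 (attained at k = 0)
  C[1][0] = min over k of (A[1][0] + B[0][0] = 1 + -4 = -3, A[1][1] + B[1][0] = 7 + 8 = 15, A[1][2] + B[2][0] = 8 + 0 = 8) = -3 (attained at k = 0)
  C[1][1] = min over k of (A[1][0] + B[0][1] = 1 + -1 = 0, A[1][1] + B[1][1] = 7 + 4 = 11, A[1][2] + B[2][1] = 8 + 0 = 8) = 0 (attained at k = 0)
  C[1][2] = min over k of (A[1][0] + B[0][2] = 1 + -5 = -4, A[1][1] + B[1][2] = 7 + -1 = 6, A[1][2] + B[2][2] = 8 + -3 = 5) = -4 (attained at k = 0)
  C[2][0] = min over k of (A[2][0] + B[0][0] = 3 + -4 = -1, A[2][1] + B[1][0] = 0 + 8 = 8, A[2][2] + B[2][0] = -5 + 0 = -5) = -5 (attained at k = 2)
  C[2][1] = min over k of (A[2][0] + B[0][1] = 3 + -1 = 2, A[2][1] + B[1][1] = 0 + 4 = 4, A[2][2] + B[2][1] = -5 + 0 = -5) = -5 (attained at k = 2)
  C[2][2] = min over k of (A[2][0] + B[0][2] = 3 + -5 = -2, A[2][1] + B[1][2] = 0 + -1 = -1, A[2][2] + B[2][2] = -5 + -3 = -8) = -8 (attained at k = 2)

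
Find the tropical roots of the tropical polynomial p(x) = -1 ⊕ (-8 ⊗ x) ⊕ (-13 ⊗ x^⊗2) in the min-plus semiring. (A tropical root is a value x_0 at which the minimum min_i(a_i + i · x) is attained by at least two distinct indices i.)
Roots: {5, 7}

Each tropical root is a break point of the lower envelope of the lines y = a_i + i · x (there are 3 lines, with slopes 0, 1, ..., 2). Only the lines that attain the minimum somewhere contribute to roots; other lines are dominated. Here the surviving (envelope) indices are i = 2, i = 1, i = 0.
Intersections between consecutive envelope lines give the roots: for adjacent envelope indices i < j the intersection is x = (a_i − a_j) / (j − i). Reading off the sorted break points: {5, 7}.
Verification: at each break x_0, at least two indices attain the minimum of min_i(a_i + i · x_0).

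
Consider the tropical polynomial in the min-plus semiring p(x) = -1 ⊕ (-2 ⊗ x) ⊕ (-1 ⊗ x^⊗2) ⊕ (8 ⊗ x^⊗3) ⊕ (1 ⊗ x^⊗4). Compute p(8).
p(8) = -1

A tropical monomial a ⊗ x^⊗i evaluates to a + i · x. Evaluating each term at x = 8:
  Term 0 contributes -1 + 0 · 8 = -1
  Term 1 contributes -2 + 1 · 8 = 6
  Term 2 contributes -1 + 2 · 8 = 15
  Term 3 contributes 8 + 3 · 8 = 32
  Term 4 contributes 1 + 4 · 8 = 33
p(8) = ⊕ of these = min[-1, 6, 15, 32, 33] = -1.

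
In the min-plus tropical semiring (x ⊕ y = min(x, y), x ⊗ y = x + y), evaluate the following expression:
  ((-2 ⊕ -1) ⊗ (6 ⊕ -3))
((-2 ⊕ -1) ⊗ (6 ⊕ -3)) = -5

Expand innermost to outermost. Recall ⊕ takes the minimum of its arguments and ⊗ takes their sum. Working out the expression ((-2 ⊕ -1) ⊗ (6 ⊕ -3)) gives -5.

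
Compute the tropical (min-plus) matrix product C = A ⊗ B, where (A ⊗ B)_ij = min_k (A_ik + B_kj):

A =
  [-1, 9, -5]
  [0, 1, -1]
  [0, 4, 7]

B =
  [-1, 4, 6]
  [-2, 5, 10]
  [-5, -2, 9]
A ⊗ B =
  [-10, -7, 4]
  [-6, -3, 6]
  [-1, 4, 6]

Apply the min-plus product entry-by-entry:
  C[0][0] = min over k of (A[0][0] + B[0][0] = -1 + -1 = -2, A[0][1] + B[1][0] = 9 + -2 = 7, A[0][2] + B[2][0] = -5 + -5 = -10) = -10 (attained at k = 2)
  C[0][1] = min over k of (A[0][0] + B[0][1] = -1 + 4 = 3, A[0][1] + B[1][1] = 9 + 5 = 14, A[0][2] + B[2][1] = -5 + -2 = -7) = -7 (attained at k = 2)
  C[0][2] = min over k of (A[0][0] + B[0][2] = -1 + 6 = 5, A[0][1] + B[1][2] = 9 + 10 = 19, A[0][2] + B[2][2] = -5 + 9 = 4) = 4 (attained at k = 2)
  C[1][0] = min over k of (A[1][0] + B[0][0] = 0 + -1 = -1, A[1][1] + B[1][0] = 1 + -2 = -1, A[1][2] + B[2][0] = -1 + -5 = -6) = -6 (attained at k = 2)
  C[1][1] = min over k of (A[1][0] + B[0][1] = 0 + 4 = 4, A[1][1] + B[1][1] = 1 + 5 = 6, A[1][2] + B[2][1] = -1 + -2 = -3) = -3 (attained at k = 2)
  C[1][2] = min over k of (A[1][0] + B[0][2] = 0 + 6 = 6, A[1][1] + B[1][2] = 1 + 10 = 11, A[1][2] + B[2][2] = -1 + 9 = 8) = 6 (attained at k = 0)
  C[2][0] = min over k of (A[2][0] + B[0][0] = 0 + -1 = -1, A[2][1] + B[1][0] = 4 + -2 = 2, A[2][2] + B[2][0] = 7 + -5 = 2) = -1 (attained at k = 0)
  C[2][1] = min over k of (A[2][0] + B[0][1] = 0 + 4 = 4, A[2][1] + B[1][1] = 4 + 5 = 9, A[2][2] + B[2][1] = 7 + -2 = 5) = 4 (attained at k = 0)
  C[2][2] = min over k of (A[2][0] + B[0][2] = 0 + 6 = 6, A[2][1] + B[1][2] = 4 + 10 = 14, A[2][2] + B[2][2] = 7 + 9 = 16) = 6 (attained at k = 0)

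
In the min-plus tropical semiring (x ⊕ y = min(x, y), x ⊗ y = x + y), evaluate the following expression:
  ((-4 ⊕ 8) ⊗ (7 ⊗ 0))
((-4 ⊕ 8) ⊗ (7 ⊗ 0)) = 3

Expand innermost to outermost. Recall ⊕ takes the minimum of its arguments and ⊗ takes their sum. Working out the expression ((-4 ⊕ 8) ⊗ (7 ⊗ 0)) gives 3.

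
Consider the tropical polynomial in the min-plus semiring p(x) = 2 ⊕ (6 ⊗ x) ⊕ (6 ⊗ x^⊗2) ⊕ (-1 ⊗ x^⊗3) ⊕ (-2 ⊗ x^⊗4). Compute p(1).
p(1) = 2

A tropical monomial a ⊗ x^⊗i evaluates to a + i · x. Evaluating each term at x = 1:
  Term 0 contributes 2 + 0 · 1 = 2
  Term 1 contributes 6 + 1 · 1 = 7
  Term 2 contributes 6 + 2 · 1 = 8
  Term 3 contributes -1 + 3 · 1 = 2
  Term 4 contributes -2 + 4 · 1 = 2
p(1) = ⊕ of these = min[2, 7, 8, 2, 2] = 2.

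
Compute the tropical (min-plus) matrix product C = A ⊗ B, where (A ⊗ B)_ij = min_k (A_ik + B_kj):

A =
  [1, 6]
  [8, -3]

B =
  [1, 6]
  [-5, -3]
A ⊗ B =
  [1, 3]
  [-8, -6]

Apply the min-plus product entry-by-entry:
  C[0][0] = min over k of (A[0][0] + B[0][0] = 1 + 1 = 2, A[0][1] + B[1][0] = 6 + -5 = 1) = 1 (attained at k = 1)
  C[0][1] = min over k of (A[0][0] + B[0][1] = 1 + 6 = 7, A[0][1] + B[1][1] = 6 + -3 = 3) = 3 (attained at k = 1)
  C[1][0] = min over k of (A[1][0] + B[0][0] = 8 + 1 = 9, A[1][1] + B[1][0] = -3 + -5 = -8) = -8 (attained at k = 1)
  C[1][1] = min over k of (A[1][0] + B[0][1] = 8 + 6 = 14, A[1][1] + B[1][1] = -3 + -3 = -6) = -6 (attained at k = 1)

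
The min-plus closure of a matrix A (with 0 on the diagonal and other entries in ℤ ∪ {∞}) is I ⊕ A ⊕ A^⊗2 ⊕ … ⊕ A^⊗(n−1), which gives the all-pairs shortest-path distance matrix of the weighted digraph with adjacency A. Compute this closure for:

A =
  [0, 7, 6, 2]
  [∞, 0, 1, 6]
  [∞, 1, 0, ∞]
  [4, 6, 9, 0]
Closure =
  [0, 7, 6, 2]
  [10, 0, 1, 6]
  [11, 1, 0, 7]
  [4, 6, 7, 0]

This is the Floyd-Warshall all-pairs shortest-path computation. For each intermediate vertex k = 0, 1, …, 3, update dist[i][j] ← min(dist[i][j], dist[i][k] + dist[k][j]). The final matrix gives, for each (i, j), the minimum total weight of any directed path from i to j (possibly empty when i = j).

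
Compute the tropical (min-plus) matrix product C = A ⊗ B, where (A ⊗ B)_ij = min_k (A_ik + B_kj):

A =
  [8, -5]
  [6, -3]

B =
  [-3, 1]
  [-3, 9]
A ⊗ B =
  [-8, 4]
  [-6, 6]

Apply the min-plus product entry-by-entry:
  C[0][0] = min over k of (A[0][0] + B[0][0] = 8 + -3 = 5, A[0][1] + B[1][0] = -5 + -3 = -8) = -8 (attained at k = 1)
  C[0][1] = min over k of (A[0][0] + B[0][1] = 8 + 1 = 9, A[0][1] + B[1][1] = -5 + 9 = 4) = 4 (attained at k = 1)
  C[1][0] = min over k of (A[1][0] + B[0][0] = 6 + -3 = 3, A[1][1] + B[1][0] = -3 + -3 = -6) = -6 (attained at k = 1)
  C[1][1] = min over k of (A[1][0] + B[0][1] = 6 + 1 = 7, A[1][1] + B[1][1] = -3 + 9 = 6) = 6 (attained at k = 1)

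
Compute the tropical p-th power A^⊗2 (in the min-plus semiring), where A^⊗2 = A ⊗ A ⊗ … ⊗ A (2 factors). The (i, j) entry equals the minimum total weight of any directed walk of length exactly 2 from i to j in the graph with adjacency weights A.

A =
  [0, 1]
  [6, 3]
A^⊗2 =
  [0, 1]
  [6, 6]

Each entry (A^⊗2)_ij equals the minimum over all length-2 walks i = v_0 → v_1 → … → v_2 = j of Σ_t A[v_t][v_{t+1}]. For example, for (i, j) = (0, 1) we minimise over 2 possible intermediate vertex sequences; the minimum is 1, attained along the walk 0 → 0 → 1.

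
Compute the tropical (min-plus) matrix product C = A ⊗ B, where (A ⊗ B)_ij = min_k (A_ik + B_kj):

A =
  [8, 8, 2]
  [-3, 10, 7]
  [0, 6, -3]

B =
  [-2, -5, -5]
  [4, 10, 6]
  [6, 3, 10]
A ⊗ B =
  [6, 3, 3]
  [-5, -8, -8]
  [-2, -5, -5]

Apply the min-plus product entry-by-entry:
  C[0][0] = min over k of (A[0][0] + B[0][0] = 8 + -2 = 6, A[0][1] + B[1][0] = 8 + 4 = 12, A[0][2] + B[2][0] = 2 + 6 = 8) = 6 (attained at k = 0)
  C[0][1] = min over k of (A[0][0] + B[0][1] = 8 + -5 = 3, A[0][1] + B[1][1] = 8 + 10 = 18, A[0][2] + B[2][1] = 2 + 3 = 5) = 3 (attained at k = 0)
  C[0][2] = min over k of (A[0][0] + B[0][2] = 8 + -5 = 3, A[0][1] + B[1][2] = 8 + 6 = 14, A[0][2] + B[2][2] = 2 + 10 = 12) = 3 (attained at k = 0)
  C[1][0] = min over k of (A[1][0] + B[0][0] = -3 + -2 = -5, A[1][1] + B[1][0] = 10 + 4 = 14, A[1][2] + B[2][0] = 7 + 6 = 13) = -5 (attained at k = 0)
  C[1][1] = min over k of (A[1][0] + B[0][1] = -3 + -5 = -8, A[1][1] + B[1][1] = 10 + 10 = 20, A[1][2] + B[2][1] = 7 + 3 = 10) = -8 (attained at k = 0)
  C[1][2] = min over k of (A[1][0] + B[0][2] = -3 + -5 = -8, A[1][1] + B[1][2] = 10 + 6 = 16, A[1][2] + B[2][2] = 7 + 10 = 17) = -8 (attained at k = 0)
  C[2][0] = min over k of (A[2][0] + B[0][0] = 0 + -2 = -2, A[2][1] + B[1][0] = 6 + 4 = 10, A[2][2] + B[2][0] = -3 + 6 = 3) = -2 (attained at k = 0)
  C[2][1] = min over k of (A[2][0] + B[0][1] = 0 + -5 = -5, A[2][1] + B[1][1] = 6 + 10 = 16, A[2][2] + B[2][1] = -3 + 3 = 0) = -5 (attained at k = 0)
  C[2][2] = min over k of (A[2][0] + B[0][2] = 0 + -5 = -5, A[2][1] + B[1][2] = 6 + 6 = 12, A[2][2] + B[2][2] = -3 + 10 = 7) = -5 (attained at k = 0)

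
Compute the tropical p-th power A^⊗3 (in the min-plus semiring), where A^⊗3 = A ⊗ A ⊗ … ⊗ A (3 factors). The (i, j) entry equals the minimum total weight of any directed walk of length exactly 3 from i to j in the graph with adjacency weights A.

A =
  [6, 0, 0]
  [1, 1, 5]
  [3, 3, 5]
A^⊗3 =
  [2, 1, 1]
  [2, 2, 2]
  [4, 4, 4]

Each entry (A^⊗3)_ij equals the minimum over all length-3 walks i = v_0 → v_1 → … → v_3 = j of Σ_t A[v_t][v_{t+1}]. For example, for (i, j) = (0, 2) we minimise over 9 possible intermediate vertex sequences; the minimum is 1, attained along the walk 0 → 1 → 0 → 2.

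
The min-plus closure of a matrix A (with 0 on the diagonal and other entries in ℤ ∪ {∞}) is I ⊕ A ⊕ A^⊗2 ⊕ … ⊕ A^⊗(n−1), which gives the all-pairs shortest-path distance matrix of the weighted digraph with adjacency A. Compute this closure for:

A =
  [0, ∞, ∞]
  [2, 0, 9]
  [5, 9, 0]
Closure =
  [0, ∞, ∞]
  [2, 0, 9]
  [5, 9, 0]

This is the Floyd-Warshall all-pairs shortest-path computation. For each intermediate vertex k = 0, 1, …, 2, update dist[i][j] ← min(dist[i][j], dist[i][k] + dist[k][j]). The final matrix gives, for each (i, j), the minimum total weight of any directed path from i to j (possibly empty when i = j).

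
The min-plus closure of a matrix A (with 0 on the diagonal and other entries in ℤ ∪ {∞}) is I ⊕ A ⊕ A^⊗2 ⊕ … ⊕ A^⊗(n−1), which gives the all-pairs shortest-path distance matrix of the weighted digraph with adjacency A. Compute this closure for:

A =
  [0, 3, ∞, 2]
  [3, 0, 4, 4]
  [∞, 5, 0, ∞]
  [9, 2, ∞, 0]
Closure =
  [0, 3, 7, 2]
  [3, 0, 4, 4]
  [8, 5, 0, 9]
  [5, 2, 6, 0]

This is the Floyd-Warshall all-pairs shortest-path computation. For each intermediate vertex k = 0, 1, …, 3, update dist[i][j] ← min(dist[i][j], dist[i][k] + dist[k][j]). The final matrix gives, for each (i, j), the minimum total weight of any directed path from i to j (possibly empty when i = j).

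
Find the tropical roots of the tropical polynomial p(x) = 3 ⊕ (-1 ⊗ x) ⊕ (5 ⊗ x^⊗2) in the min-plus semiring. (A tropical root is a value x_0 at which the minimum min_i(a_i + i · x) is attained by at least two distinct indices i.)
Roots: {-6, 4}

Each tropical root is a break point of the lower envelope of the lines y = a_i + i · x (there are 3 lines, with slopes 0, 1, ..., 2). Only the lines that attain the minimum somewhere contribute to roots; other lines are dominated. Here the surviving (envelope) indices are i = 2, i = 1, i = 0.
Intersections between consecutive envelope lines give the roots: for adjacent envelope indices i < j the intersection is x = (a_i − a_j) / (j − i). Reading off the sorted break points: {-6, 4}.
Verification: at each break x_0, at least two indices attain the minimum of min_i(a_i + i · x_0).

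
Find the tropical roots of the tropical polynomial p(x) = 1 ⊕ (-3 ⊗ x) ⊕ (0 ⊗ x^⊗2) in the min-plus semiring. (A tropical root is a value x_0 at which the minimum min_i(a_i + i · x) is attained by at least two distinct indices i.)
Roots: {-3, 4}

Each tropical root is a break point of the lower envelope of the lines y = a_i + i · x (there are 3 lines, with slopes 0, 1, ..., 2). Only the lines that attain the minimum somewhere contribute to roots; other lines are dominated. Here the surviving (envelope) indices are i = 2, i = 1, i = 0.
Intersections between consecutive envelope lines give the roots: for adjacent envelope indices i < j the intersection is x = (a_i − a_j) / (j − i). Reading off the sorted break points: {-3, 4}.
Verification: at each break x_0, at least two indices attain the minimum of min_i(a_i + i · x_0).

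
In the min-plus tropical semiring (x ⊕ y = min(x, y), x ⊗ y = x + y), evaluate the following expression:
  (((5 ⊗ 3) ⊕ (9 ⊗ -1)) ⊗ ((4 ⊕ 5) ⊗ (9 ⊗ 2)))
(((5 ⊗ 3) ⊕ (9 ⊗ -1)) ⊗ ((4 ⊕ 5) ⊗ (9 ⊗ 2))) = 23

Expand innermost to outermost. Recall ⊕ takes the minimum of its arguments and ⊗ takes their sum. Working out the expression (((5 ⊗ 3) ⊕ (9 ⊗ -1)) ⊗ ((4 ⊕ 5) ⊗ (9 ⊗ 2))) gives 23.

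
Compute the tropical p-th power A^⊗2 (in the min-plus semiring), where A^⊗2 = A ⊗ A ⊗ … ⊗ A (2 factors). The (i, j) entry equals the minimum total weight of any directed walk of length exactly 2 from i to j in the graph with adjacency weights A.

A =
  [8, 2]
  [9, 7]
A^⊗2 =
  [11, 9]
  [16, 11]

Each entry (A^⊗2)_ij equals the minimum over all length-2 walks i = v_0 → v_1 → … → v_2 = j of Σ_t A[v_t][v_{t+1}]. For example, for (i, j) = (0, 1) we minimise over 2 possible intermediate vertex sequences; the minimum is 9, attained along the walk 0 → 1 → 1.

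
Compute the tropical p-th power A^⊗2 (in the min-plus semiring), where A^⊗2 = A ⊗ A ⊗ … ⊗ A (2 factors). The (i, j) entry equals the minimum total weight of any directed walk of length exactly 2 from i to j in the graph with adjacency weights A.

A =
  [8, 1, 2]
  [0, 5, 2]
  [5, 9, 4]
A^⊗2 =
  [1, 6, 3]
  [5, 1, 2]
  [9, 6, 7]

Each entry (A^⊗2)_ij equals the minimum over all length-2 walks i = v_0 → v_1 → … → v_2 = j of Σ_t A[v_t][v_{t+1}]. For example, for (i, j) = (0, 2) we minimise over 3 possible intermediate vertex sequences; the minimum is 3, attained along the walk 0 → 1 → 2.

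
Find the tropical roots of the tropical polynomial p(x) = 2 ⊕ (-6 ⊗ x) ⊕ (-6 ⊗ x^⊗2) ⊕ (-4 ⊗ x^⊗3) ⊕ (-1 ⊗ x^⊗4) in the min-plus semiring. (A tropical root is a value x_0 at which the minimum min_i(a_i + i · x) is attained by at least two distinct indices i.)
Roots: {-3, -2, 0, 8}

Each tropical root is a break point of the lower envelope of the lines y = a_i + i · x (there are 5 lines, with slopes 0, 1, ..., 4). Only the lines that attain the minimum somewhere contribute to roots; other lines are dominated. Here the surviving (envelope) indices are i = 4, i = 3, i = 2, i = 1, i = 0.
Intersections between consecutive envelope lines give the roots: for adjacent envelope indices i < j the intersection is x = (a_i − a_j) / (j − i). Reading off the sorted break points: {-3, -2, 0, 8}.
Verification: at each break x_0, at least two indices attain the minimum of min_i(a_i + i · x_0).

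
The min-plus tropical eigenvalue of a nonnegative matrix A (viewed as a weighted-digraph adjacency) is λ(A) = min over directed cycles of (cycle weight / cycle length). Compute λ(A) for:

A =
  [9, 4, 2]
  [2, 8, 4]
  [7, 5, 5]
λ(A) = 3

Enumerate directed cycles and compute their means (weight / length). Sample:
  cycle 0 → 0: weight = 9, length = 1, mean = 9/1 ≈ 9.000
  cycle 1 → 1: weight = 8, length = 1, mean = 8/1 ≈ 8.000
  cycle 2 → 2: weight = 5, length = 1, mean = 5/1 ≈ 5.000
  cycle 0 → 1 → 0: weight = 6, length = 2, mean = 6/2 ≈ 3.000
  cycle 0 → 2 → 0: weight = 9, length = 2, mean = 9/2 ≈ 4.500
  cycle 1 → 0 → 1: weight = 6, length = 2, mean = 6/2 ≈ 3.000
Minimum mean = 3.000, attained e.g. along the cycle 0 → 1 → 0 with weight 6 and length 2. So λ(A) = 6/2 = 3.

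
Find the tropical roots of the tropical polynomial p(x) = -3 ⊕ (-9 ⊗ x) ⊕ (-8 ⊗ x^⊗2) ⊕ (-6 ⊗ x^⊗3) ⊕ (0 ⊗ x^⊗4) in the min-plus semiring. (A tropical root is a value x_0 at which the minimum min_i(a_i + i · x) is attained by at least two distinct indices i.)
Roots: {-6, -2, -1, 6}

Each tropical root is a break point of the lower envelope of the lines y = a_i + i · x (there are 5 lines, with slopes 0, 1, ..., 4). Only the lines that attain the minimum somewhere contribute to roots; other lines are dominated. Here the surviving (envelope) indices are i = 4, i = 3, i = 2, i = 1, i = 0.
Intersections between consecutive envelope lines give the roots: for adjacent envelope indices i < j the intersection is x = (a_i − a_j) / (j − i). Reading off the sorted break points: {-6, -2, -1, 6}.
Verification: at each break x_0, at least two indices attain the minimum of min_i(a_i + i · x_0).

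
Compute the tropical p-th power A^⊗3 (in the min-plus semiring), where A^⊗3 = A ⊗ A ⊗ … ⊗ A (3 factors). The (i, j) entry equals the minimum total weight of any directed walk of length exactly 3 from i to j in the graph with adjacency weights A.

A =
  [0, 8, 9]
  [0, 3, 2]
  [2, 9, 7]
A^⊗3 =
  [0, 8, 9]
  [0, 8, 8]
  [2, 10, 11]

Each entry (A^⊗3)_ij equals the minimum over all length-3 walks i = v_0 → v_1 → … → v_3 = j of Σ_t A[v_t][v_{t+1}]. For example, for (i, j) = (0, 2) we minimise over 9 possible intermediate vertex sequences; the minimum is 9, attained along the walk 0 → 0 → 0 → 2.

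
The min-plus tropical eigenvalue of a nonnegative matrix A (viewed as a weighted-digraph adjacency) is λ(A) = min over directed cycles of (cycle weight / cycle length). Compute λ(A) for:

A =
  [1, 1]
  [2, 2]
λ(A) = 1

Enumerate directed cycles and compute their means (weight / length). Sample:
  cycle 0 → 0: weight = 1, length = 1, mean = 1/1 ≈ 1.000
  cycle 1 → 1: weight = 2, length = 1, mean = 2/1 ≈ 2.000
  cycle 0 → 1 → 0: weight = 3, length = 2, mean = 3/2 ≈ 1.500
  cycle 1 → 0 → 1: weight = 3, length = 2, mean = 3/2 ≈ 1.500
Minimum mean = 1.000, attained e.g. along the cycle 0 → 0 with weight 1 and length 1. So λ(A) = 1/1 = 1.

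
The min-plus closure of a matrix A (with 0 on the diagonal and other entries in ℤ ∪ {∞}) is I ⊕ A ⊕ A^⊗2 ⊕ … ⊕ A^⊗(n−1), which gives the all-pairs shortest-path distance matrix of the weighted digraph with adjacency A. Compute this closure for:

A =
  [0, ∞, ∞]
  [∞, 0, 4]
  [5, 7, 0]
Closure =
  [0, ∞, ∞]
  [9, 0, 4]
  [5, 7, 0]

This is the Floyd-Warshall all-pairs shortest-path computation. For each intermediate vertex k = 0, 1, …, 2, update dist[i][j] ← min(dist[i][j], dist[i][k] + dist[k][j]). The final matrix gives, for each (i, j), the minimum total weight of any directed path from i to j (possibly empty when i = j).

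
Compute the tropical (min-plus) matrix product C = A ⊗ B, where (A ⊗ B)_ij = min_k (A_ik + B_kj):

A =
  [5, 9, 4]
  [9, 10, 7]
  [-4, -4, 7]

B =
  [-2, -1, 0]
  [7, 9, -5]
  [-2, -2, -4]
A ⊗ B =
  [2, 2, 0]
  [5, 5, 3]
  [-6, -5, -9]

Apply the min-plus product entry-by-entry:
  C[0][0] = min over k of (A[0][0] + B[0][0] = 5 + -2 = 3, A[0][1] + B[1][0] = 9 + 7 = 16, A[0][2] + B[2][0] = 4 + -2 = 2) = 2 (attained at k = 2)
  C[0][1] = min over k of (A[0][0] + B[0][1] = 5 + -1 = 4, A[0][1] + B[1][1] = 9 + 9 = 18, A[0][2] + B[2][1] = 4 + -2 = 2) = 2 (attained at k = 2)
  C[0][2] = min over k of (A[0][0] + B[0][2] = 5 + 0 = 5, A[0][1] + B[1][2] = 9 + -5 = 4, A[0][2] + B[2][2] = 4 + -4 = 0) = 0 (attained at k = 2)
  C[1][0] = min over k of (A[1][0] + B[0][0] = 9 + -2 = 7, A[1][1] + B[1][0] = 10 + 7 = 17, A[1][2] + B[2][0] = 7 + -2 = 5) = 5 (attained at k = 2)
  C[1][1] = min over k of (A[1][0] + B[0][1] = 9 + -1 = 8, A[1][1] + B[1][1] = 10 + 9 = 19, A[1][2] + B[2][1] = 7 + -2 = 5) = 5 (attained at k = 2)
  C[1][2] = min over k of (A[1][0] + B[0][2] = 9 + 0 = 9, A[1][1] + B[1][2] = 10 + -5 = 5, A[1][2] + B[2][2] = 7 + -4 = 3) = 3 (attained at k = 2)
  C[2][0] = min over k of (A[2][0] + B[0][0] = -4 + -2 = -6, A[2][1] + B[1][0] = -4 + 7 = 3, A[2][2] + B[2][0] = 7 + -2 = 5) = -6 (attained at k = 0)
  C[2][1] = min over k of (A[2][0] + B[0][1] = -4 + -1 = -5, A[2][1] + B[1][1] = -4 + 9 = 5, A[2][2] + B[2][1] = 7 + -2 = 5) = -5 (attained at k = 0)
  C[2][2] = min over k of (A[2][0] + B[0][2] = -4 + 0 = -4, A[2][1] + B[1][2] = -4 + -5 = -9, A[2][2] + B[2][2] = 7 + -4 = 3) = -9 (attained at k = 1)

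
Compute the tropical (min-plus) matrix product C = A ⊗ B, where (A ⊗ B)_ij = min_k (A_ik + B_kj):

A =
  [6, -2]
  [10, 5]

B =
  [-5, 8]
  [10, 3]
A ⊗ B =
  [1, 1]
  [5, 8]

Apply the min-plus product entry-by-entry:
  C[0][0] = min over k of (A[0][0] + B[0][0] = 6 + -5 = 1, A[0][1] + B[1][0] = -2 + 10 = 8) = 1 (attained at k = 0)
  C[0][1] = min over k of (A[0][0] + B[0][1] = 6 + 8 = 14, A[0][1] + B[1][1] = -2 + 3 = 1) = 1 (attained at k = 1)
  C[1][0] = min over k of (A[1][0] + B[0][0] = 10 + -5 = 5, A[1][1] + B[1][0] = 5 + 10 = 15) = 5 (attained at k = 0)
  C[1][1] = min over k of (A[1][0] + B[0][1] = 10 + 8 = 18, A[1][1] + B[1][1] = 5 + 3 = 8) = 8 (attained at k = 1)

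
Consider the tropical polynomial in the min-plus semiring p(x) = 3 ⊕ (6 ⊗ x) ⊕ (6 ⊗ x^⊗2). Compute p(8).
p(8) = 3

A tropical monomial a ⊗ x^⊗i evaluates to a + i · x. Evaluating each term at x = 8:
  Term 0 contributes 3 + 0 · 8 = 3
  Term 1 contributes 6 + 1 · 8 = 14
  Term 2 contributes 6 + 2 · 8 = 22
p(8) = ⊕ of these = min[3, 14, 22] = 3.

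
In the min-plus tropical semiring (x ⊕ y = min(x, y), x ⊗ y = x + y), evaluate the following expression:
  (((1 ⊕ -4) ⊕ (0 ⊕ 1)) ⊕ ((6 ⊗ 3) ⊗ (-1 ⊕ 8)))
(((1 ⊕ -4) ⊕ (0 ⊕ 1)) ⊕ ((6 ⊗ 3) ⊗ (-1 ⊕ 8))) = -4

Expand innermost to outermost. Recall ⊕ takes the minimum of its arguments and ⊗ takes their sum. Working out the expression (((1 ⊕ -4) ⊕ (0 ⊕ 1)) ⊕ ((6 ⊗ 3) ⊗ (-1 ⊕ 8))) gives -4.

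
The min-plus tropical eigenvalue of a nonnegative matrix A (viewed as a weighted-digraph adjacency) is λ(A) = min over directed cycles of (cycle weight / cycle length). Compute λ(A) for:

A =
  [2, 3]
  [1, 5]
λ(A) = 2

Enumerate directed cycles and compute their means (weight / length). Sample:
  cycle 0 → 0: weight = 2, length = 1, mean = 2/1 ≈ 2.000
  cycle 1 → 1: weight = 5, length = 1, mean = 5/1 ≈ 5.000
  cycle 0 → 1 → 0: weight = 4, length = 2, mean = 4/2 ≈ 2.000
  cycle 1 → 0 → 1: weight = 4, length = 2, mean = 4/2 ≈ 2.000
Minimum mean = 2.000, attained e.g. along the cycle 0 → 0 with weight 2 and length 1. So λ(A) = 2/1 = 2.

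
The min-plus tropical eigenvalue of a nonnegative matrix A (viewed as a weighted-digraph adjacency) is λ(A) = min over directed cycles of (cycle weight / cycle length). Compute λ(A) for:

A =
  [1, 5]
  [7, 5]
λ(A) = 1

Enumerate directed cycles and compute their means (weight / length). Sample:
  cycle 0 → 0: weight = 1, length = 1, mean = 1/1 ≈ 1.000
  cycle 1 → 1: weight = 5, length = 1, mean = 5/1 ≈ 5.000
  cycle 0 → 1 → 0: weight = 12, length = 2, mean = 12/2 ≈ 6.000
  cycle 1 → 0 → 1: weight = 12, length = 2, mean = 12/2 ≈ 6.000
Minimum mean = 1.000, attained e.g. along the cycle 0 → 0 with weight 1 and length 1. So λ(A) = 1/1 = 1.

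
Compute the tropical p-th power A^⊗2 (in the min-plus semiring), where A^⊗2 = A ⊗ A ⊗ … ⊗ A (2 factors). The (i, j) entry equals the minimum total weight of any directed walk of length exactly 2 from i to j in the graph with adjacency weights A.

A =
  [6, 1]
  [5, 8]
A^⊗2 =
  [6, 7]
  [11, 6]

Each entry (A^⊗2)_ij equals the minimum over all length-2 walks i = v_0 → v_1 → … → v_2 = j of Σ_t A[v_t][v_{t+1}]. For example, for (i, j) = (0, 1) we minimise over 2 possible intermediate vertex sequences; the minimum is 7, attained along the walk 0 → 0 → 1.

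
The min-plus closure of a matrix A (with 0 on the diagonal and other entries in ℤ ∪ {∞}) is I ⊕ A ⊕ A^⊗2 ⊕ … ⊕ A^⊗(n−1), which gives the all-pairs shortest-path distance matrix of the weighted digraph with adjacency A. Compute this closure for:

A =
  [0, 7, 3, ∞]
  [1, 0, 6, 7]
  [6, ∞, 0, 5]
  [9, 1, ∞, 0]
Closure =
  [0, 7, 3, 8]
  [1, 0, 4, 7]
  [6, 6, 0, 5]
  [2, 1, 5, 0]

This is the Floyd-Warshall all-pairs shortest-path computation. For each intermediate vertex k = 0, 1, …, 3, update dist[i][j] ← min(dist[i][j], dist[i][k] + dist[k][j]). The final matrix gives, for each (i, j), the minimum total weight of any directed path from i to j (possibly empty when i = j).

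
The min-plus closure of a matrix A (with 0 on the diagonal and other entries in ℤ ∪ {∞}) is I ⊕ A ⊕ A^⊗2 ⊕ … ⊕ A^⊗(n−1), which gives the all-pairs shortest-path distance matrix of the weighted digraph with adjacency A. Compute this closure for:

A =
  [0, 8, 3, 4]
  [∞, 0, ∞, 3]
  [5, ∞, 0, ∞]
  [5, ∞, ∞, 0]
Closure =
  [0, 8, 3, 4]
  [8, 0, 11, 3]
  [5, 13, 0, 9]
  [5, 13, 8, 0]

This is the Floyd-Warshall all-pairs shortest-path computation. For each intermediate vertex k = 0, 1, …, 3, update dist[i][j] ← min(dist[i][j], dist[i][k] + dist[k][j]). The final matrix gives, for each (i, j), the minimum total weight of any directed path from i to j (possibly empty when i = j).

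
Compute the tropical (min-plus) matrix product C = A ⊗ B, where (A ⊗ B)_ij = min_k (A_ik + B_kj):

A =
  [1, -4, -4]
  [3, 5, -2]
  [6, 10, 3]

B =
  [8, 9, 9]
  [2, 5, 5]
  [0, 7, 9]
A ⊗ B =
  [-4, 1, 1]
  [-2, 5, 7]
  [3, 10, 12]

Apply the min-plus product entry-by-entry:
  C[0][0] = min over k of (A[0][0] + B[0][0] = 1 + 8 = 9, A[0][1] + B[1][0] = -4 + 2 = -2, A[0][2] + B[2][0] = -4 + 0 = -4) = -4 (attained at k = 2)
  C[0][1] = min over k of (A[0][0] + B[0][1] = 1 + 9 = 10, A[0][1] + B[1][1] = -4 + 5 = 1, A[0][2] + B[2][1] = -4 + 7 = 3) = 1 (attained at k = 1)
  C[0][2] = min over k of (A[0][0] + B[0][2] = 1 + 9 = 10, A[0][1] + B[1][2] = -4 + 5 = 1, A[0][2] + B[2][2] = -4 + 9 = 5) = 1 (attained at k = 1)
  C[1][0] = min over k of (A[1][0] + B[0][0] = 3 + 8 = 11, A[1][1] + B[1][0] = 5 + 2 = 7, A[1][2] + B[2][0] = -2 + 0 = -2) = -2 (attained at k = 2)
  C[1][1] = min over k of (A[1][0] + B[0][1] = 3 + 9 = 12, A[1][1] + B[1][1] = 5 + 5 = 10, A[1][2] + B[2][1] = -2 + 7 = 5) = 5 (attained at k = 2)
  C[1][2] = min over k of (A[1][0] + B[0][2] = 3 + 9 = 12, A[1][1] + B[1][2] = 5 + 5 = 10, A[1][2] + B[2][2] = -2 + 9 = 7) = 7 (attained at k = 2)
  C[2][0] = min over k of (A[2][0] + B[0][0] = 6 + 8 = 14, A[2][1] + B[1][0] = 10 + 2 = 12, A[2][2] + B[2][0] = 3 + 0 = 3) = 3 (attained at k = 2)
  C[2][1] = min over k of (A[2][0] + B[0][1] = 6 + 9 = 15, A[2][1] + B[1][1] = 10 + 5 = 15, A[2][2] + B[2][1] = 3 + 7 = 10) = 10 (attained at k = 2)
  C[2][2] = min over k of (A[2][0] + B[0][2] = 6 + 9 = 15, A[2][1] + B[1][2] = 10 + 5 = 15, A[2][2] + B[2][2] = 3 + 9 = 12) = 12 (attained at k = 2)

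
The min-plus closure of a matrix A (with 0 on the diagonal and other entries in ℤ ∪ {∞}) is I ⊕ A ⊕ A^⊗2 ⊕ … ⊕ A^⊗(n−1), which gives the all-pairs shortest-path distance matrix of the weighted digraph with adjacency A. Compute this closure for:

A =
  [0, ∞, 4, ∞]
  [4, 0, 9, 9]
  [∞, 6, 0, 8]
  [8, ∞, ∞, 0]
Closure =
  [0, 10, 4, 12]
  [4, 0, 8, 9]
  [10, 6, 0, 8]
  [8, 18, 12, 0]

This is the Floyd-Warshall all-pairs shortest-path computation. For each intermediate vertex k = 0, 1, …, 3, update dist[i][j] ← min(dist[i][j], dist[i][k] + dist[k][j]). The final matrix gives, for each (i, j), the minimum total weight of any directed path from i to j (possibly empty when i = j).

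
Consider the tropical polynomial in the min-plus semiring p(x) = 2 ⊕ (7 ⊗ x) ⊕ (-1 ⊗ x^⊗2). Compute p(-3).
p(-3) = -7

A tropical monomial a ⊗ x^⊗i evaluates to a + i · x. Evaluating each term at x = -3:
  Term 0 contributes 2 + 0 · -3 = 2
  Term 1 contributes 7 + 1 · -3 = 4
  Term 2 contributes -1 + 2 · -3 = -7
p(-3) = ⊕ of these = min[2, 4, -7] = -7.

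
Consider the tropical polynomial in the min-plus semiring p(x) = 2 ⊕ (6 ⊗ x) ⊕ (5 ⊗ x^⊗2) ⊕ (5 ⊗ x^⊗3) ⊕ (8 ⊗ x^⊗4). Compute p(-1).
p(-1) = 2

A tropical monomial a ⊗ x^⊗i evaluates to a + i · x. Evaluating each term at x = -1:
  Term 0 contributes 2 + 0 · -1 = 2
  Term 1 contributes 6 + 1 · -1 = 5
  Term 2 contributes 5 + 2 · -1 = 3
  Term 3 contributes 5 + 3 · -1 = 2
  Term 4 contributes 8 + 4 · -1 = 4
p(-1) = ⊕ of these = min[2, 5, 3, 2, 4] = 2.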